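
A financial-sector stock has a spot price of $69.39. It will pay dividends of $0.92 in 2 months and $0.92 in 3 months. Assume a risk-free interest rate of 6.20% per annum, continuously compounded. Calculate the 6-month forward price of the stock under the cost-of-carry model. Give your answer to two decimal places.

PV(dividends) I = 0.92·e^(−0.0620·2/12) + 0.92·e^(−0.0620·3/12)
I = 0.9105 + 0.9058 = 1.8163
F = (S − I)·e^(rT) = (69.39 − 1.8163) · e^(0.0620·6/12)
= 67.5737 · e^0.031000 = 67.5737 × 1.031486 = $69.70

$69.70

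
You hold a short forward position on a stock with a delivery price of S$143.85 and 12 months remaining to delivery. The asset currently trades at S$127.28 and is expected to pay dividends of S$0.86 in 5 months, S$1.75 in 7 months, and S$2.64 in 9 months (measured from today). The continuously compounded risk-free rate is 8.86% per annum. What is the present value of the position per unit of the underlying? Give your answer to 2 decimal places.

PV(remaining dividends) I = 0.86·e^(−0.0886·5/12) + 1.75·e^(−0.0886·7/12) + 2.64·e^(−0.0886·9/12) = 4.9610
Current forward F = (S − I)·e^(rT) = (127.28 − 4.9610)·e^(0.0886·12/12) = 122.3190 × 1.092644 = 133.6511
Value (long) = (F − K)·e^(−rT) = (133.6511 − 143.85) × 0.915212 = -9.3342
Short position value = −(long value) = S$9.33

S$9.33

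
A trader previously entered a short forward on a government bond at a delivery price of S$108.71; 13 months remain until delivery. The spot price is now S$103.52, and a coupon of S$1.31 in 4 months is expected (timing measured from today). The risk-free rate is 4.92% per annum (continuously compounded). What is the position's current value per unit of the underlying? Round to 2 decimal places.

S$0.84

PV(remaining coupons) I = 1.31·e^(−0.0492·4/12) = 1.2887
Current forward F = (S − I)·e^(rT) = (103.52 − 1.2887)·e^(0.0492·13/12) = 102.2313 × 1.054746 = 107.8281
Value (long) = (F − K)·e^(−rT) = (107.8281 − 108.71) × 0.948096 = -0.8361
Short position value = −(long value) = S$0.84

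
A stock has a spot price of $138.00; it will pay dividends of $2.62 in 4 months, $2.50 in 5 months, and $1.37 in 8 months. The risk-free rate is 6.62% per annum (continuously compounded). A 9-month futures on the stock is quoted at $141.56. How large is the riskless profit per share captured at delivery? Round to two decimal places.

$3.16 per share

PV(dividends) I = 2.62·e^(−0.0662·4/12) + 2.50·e^(−0.0662·5/12) + 1.37·e^(−0.0662·8/12) = 6.3057
Fair futures F* = (S − I)·e^(rT) = (138.00 − 6.3057)·e^0.049650 = 131.6943 × 1.050903 = 138.3979
Market $141.56 > fair 138.3979: forward overpriced → cash-and-carry (borrow at r, buy the stock and collect the dividends, short the forward).
Profit at T = |F_mkt − F*| = |141.56 − 138.3979| = $3.16 per share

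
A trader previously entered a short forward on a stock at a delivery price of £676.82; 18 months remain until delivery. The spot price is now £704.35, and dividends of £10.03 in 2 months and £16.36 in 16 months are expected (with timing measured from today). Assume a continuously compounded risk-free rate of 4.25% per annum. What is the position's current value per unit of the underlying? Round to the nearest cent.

-£43.91

PV(remaining dividends) I = 10.03·e^(−0.0425·2/12) + 16.36·e^(−0.0425·16/12) = 25.4179
Current forward F = (S − I)·e^(rT) = (704.35 − 25.4179)·e^(0.0425·18/12) = 678.9321 × 1.065826 = 723.6235
Value (long) = (F − K)·e^(−rT) = (723.6235 − 676.82) × 0.938240 = 43.9129
Short position value = −(long value) = -£43.91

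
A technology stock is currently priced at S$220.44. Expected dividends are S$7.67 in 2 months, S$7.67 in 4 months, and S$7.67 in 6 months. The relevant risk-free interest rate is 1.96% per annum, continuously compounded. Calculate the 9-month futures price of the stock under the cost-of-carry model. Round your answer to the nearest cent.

S$200.51

PV(dividends) I = 7.67·e^(−0.0196·2/12) + 7.67·e^(−0.0196·4/12) + 7.67·e^(−0.0196·6/12)
I = 7.6450 + 7.6201 + 7.5952 = 22.8603
F = (S − I)·e^(rT) = (220.44 − 22.8603) · e^(0.0196·9/12)
= 197.5797 · e^0.014700 = 197.5797 × 1.014809 = S$200.51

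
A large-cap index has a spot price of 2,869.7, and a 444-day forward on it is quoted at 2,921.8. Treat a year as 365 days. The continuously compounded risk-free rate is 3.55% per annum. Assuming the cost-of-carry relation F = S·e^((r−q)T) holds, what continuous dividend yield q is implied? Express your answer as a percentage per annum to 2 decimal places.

From F = S·e^((r−q)T): (r − q) = ln(F/S)/T
ln(2921.8/2869.7) = ln(1.018155) = 0.017992
(r − q) = 0.017992 / (444/365) = 0.014791
q = r − ln(F/S)/T = 0.0355 − 0.014791 = 0.020709
q = 2.07%

2.07%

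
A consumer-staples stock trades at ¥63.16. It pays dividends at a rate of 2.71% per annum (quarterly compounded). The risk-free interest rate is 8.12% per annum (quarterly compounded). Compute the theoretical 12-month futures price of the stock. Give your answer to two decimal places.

¥66.62

F = S · (1+r/4)^(4T) / (1+q/4)^(4T)
= 63.16 × 1.083706 / 1.027377 = 63.16 × 1.054828
F = ¥66.62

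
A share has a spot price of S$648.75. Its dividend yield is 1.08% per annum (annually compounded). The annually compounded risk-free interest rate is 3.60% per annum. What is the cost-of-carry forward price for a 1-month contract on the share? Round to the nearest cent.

F = S · (1+r)^T / (1+q)^T
= 648.75 × 1.002952 / 1.000896 = 648.75 × 1.002054
F = S$650.08

S$650.08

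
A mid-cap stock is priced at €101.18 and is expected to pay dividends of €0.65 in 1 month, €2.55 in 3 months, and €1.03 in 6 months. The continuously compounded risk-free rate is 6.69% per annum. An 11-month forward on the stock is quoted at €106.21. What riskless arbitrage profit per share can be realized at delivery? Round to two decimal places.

€3.04 per share

PV(dividends) I = 0.65·e^(−0.0669·1/12) + 2.55·e^(−0.0669·3/12) + 1.03·e^(−0.0669·6/12) = 4.1502
Fair forward F* = (S − I)·e^(rT) = (101.18 − 4.1502)·e^0.061325 = 97.0298 × 1.063244 = 103.1664
Market €106.21 > fair 103.1664: forward overpriced → cash-and-carry (borrow at r, buy the stock and collect the dividends, short the forward).
Profit at T = |F_mkt − F*| = |106.21 − 103.1664| = €3.04 per share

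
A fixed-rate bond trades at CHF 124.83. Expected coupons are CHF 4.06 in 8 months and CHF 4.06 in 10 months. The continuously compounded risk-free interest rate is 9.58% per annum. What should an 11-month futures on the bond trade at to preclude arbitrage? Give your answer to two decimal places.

PV(coupons) I = 4.06·e^(−0.0958·8/12) + 4.06·e^(−0.0958·10/12)
I = 3.8088 + 3.7485 = 7.5573
F = (S − I)·e^(rT) = (124.83 − 7.5573) · e^(0.0958·11/12)
= 117.2727 · e^0.087817 = 117.2727 × 1.091788 = CHF 128.04

CHF 128.04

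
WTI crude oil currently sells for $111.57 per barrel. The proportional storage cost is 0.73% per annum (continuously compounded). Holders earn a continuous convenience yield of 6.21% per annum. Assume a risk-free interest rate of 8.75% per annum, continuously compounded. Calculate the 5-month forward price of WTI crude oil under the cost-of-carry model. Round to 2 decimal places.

Net carry = r + u − y = 0.0875 + 0.0073 − 0.0621 = 0.0327
F = S·e^((r+u−y)T) = 111.57 · e^(0.0327 × 5/12) = 111.57 · e^0.013625
= 111.57 × 1.013718 = $113.10 per barrel

$113.10 per barrel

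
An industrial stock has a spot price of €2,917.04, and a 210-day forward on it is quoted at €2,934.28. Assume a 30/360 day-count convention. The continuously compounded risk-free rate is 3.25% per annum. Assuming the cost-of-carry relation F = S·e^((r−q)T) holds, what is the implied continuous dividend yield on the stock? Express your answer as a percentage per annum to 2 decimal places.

2.24%

From F = S·e^((r−q)T): (r − q) = ln(F/S)/T
ln(2934.28/2917.04) = ln(1.005910) = 0.005893
(r − q) = 0.005893 / (210/360) = 0.010102
q = r − ln(F/S)/T = 0.0325 − 0.010102 = 0.022398
q = 2.24%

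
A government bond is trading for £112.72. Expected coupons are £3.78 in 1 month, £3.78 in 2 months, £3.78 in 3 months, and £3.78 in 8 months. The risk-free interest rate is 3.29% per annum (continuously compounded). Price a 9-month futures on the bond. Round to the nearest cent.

£100.19

PV(coupons) I = 3.78·e^(−0.0329·1/12) + 3.78·e^(−0.0329·2/12) + 3.78·e^(−0.0329·3/12) + 3.78·e^(−0.0329·8/12)
I = 3.7697 + 3.7593 + 3.7490 + 3.6980 = 14.9760
F = (S − I)·e^(rT) = (112.72 − 14.9760) · e^(0.0329·9/12)
= 97.7440 · e^0.024675 = 97.7440 × 1.024982 = £100.19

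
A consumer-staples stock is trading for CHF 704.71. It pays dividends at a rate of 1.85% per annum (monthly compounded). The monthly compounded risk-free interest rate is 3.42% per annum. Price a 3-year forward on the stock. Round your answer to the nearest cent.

CHF 738.62

F = S · (1+r/12)^(12T) / (1+q/12)^(12T)
= 704.71 × 1.107886 / 1.057024 = 704.71 × 1.048118
F = CHF 738.62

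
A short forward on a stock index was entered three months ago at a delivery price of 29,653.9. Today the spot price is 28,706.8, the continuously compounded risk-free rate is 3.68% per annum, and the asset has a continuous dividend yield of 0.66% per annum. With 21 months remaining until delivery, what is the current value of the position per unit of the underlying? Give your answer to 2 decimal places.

Current fair forward for the remaining 21 months: F = S·e^((r − q)·T), (r − q) = 0.0368 − 0.0066 = 0.0302
F = 28706.8 · e^(0.0302 × 21/12) = 28706.8 × 1.05427149 = 30264.7608
Value of long forward = (F − K)·e^(−rT) = (30264.7608 − 29653.9) · e^(−0.0368·21/12)
= 610.8608 × 0.93762987 = 572.76
Short position value = −(long value) = -572.76

-572.76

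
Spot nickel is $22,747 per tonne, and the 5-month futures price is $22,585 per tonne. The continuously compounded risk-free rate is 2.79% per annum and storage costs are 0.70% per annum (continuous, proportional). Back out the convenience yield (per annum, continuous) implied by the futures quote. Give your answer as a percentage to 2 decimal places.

5.21%

F = S·e^((r+u−y)T) ⇒ (r+u−y) = ln(F/S)/T
ln(22585/22747) = -0.007147; /T ⇒ -0.017153
y = r + u − ln(F/S)/T = 0.0279 + 0.0070 + 0.017153 = 0.052053
y = 5.21%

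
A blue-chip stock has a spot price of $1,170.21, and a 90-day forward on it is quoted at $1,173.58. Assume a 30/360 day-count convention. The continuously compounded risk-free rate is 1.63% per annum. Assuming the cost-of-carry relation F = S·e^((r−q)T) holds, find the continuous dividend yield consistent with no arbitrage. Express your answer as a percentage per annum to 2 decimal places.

0.48%

From F = S·e^((r−q)T): (r − q) = ln(F/S)/T
ln(1173.58/1170.21) = ln(1.002880) = 0.002876
(r − q) = 0.002876 / (90/360) = 0.011504
q = r − ln(F/S)/T = 0.0163 − 0.011504 = 0.004796
q = 0.48%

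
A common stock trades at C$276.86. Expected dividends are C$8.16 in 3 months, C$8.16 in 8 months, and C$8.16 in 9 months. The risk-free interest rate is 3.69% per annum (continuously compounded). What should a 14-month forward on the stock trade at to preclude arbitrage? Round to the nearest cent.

PV(dividends) I = 8.16·e^(−0.0369·3/12) + 8.16·e^(−0.0369·8/12) + 8.16·e^(−0.0369·9/12)
I = 8.0851 + 7.9617 + 7.9373 = 23.9841
F = (S − I)·e^(rT) = (276.86 − 23.9841) · e^(0.0369·14/12)
= 252.8759 · e^0.043050 = 252.8759 × 1.043990 = C$264.00

C$264.00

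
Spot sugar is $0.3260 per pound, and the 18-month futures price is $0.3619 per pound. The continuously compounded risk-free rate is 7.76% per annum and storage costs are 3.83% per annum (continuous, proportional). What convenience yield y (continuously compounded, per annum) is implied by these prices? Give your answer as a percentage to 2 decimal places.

F = S·e^((r+u−y)T) ⇒ (r+u−y) = ln(F/S)/T
ln(0.3619/0.3260) = 0.104471; /T ⇒ 0.069647
y = r + u − ln(F/S)/T = 0.0776 + 0.0383 − 0.069647 = 0.046253
y = 4.63%

4.63%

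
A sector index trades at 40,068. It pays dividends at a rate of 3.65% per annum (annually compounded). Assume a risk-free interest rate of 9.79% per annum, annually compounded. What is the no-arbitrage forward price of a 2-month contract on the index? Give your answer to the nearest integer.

40,454

F = S · (1+r)^T / (1+q)^T
= 40068 × 1.015688 / 1.005993 = 40068 × 1.009637
F = 40,454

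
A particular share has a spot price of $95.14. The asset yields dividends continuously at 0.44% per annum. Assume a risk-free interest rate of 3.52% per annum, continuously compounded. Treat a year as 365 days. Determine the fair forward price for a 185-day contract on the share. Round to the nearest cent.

F = S·e^((r − q)T) = 95.14 · e^((0.0352 − 0.0044) × 185/365)
= 95.14 · e^0.015611 = 95.14 × 1.015733
F = $96.64

$96.64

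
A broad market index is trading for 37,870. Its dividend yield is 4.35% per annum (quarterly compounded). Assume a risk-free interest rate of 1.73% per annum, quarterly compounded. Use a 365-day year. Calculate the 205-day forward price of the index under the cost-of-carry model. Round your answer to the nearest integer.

F = S · (1+r/4)^(4T) / (1+q/4)^(4T)
= 37870 × 1.009743 / 1.024597 = 37870 × 0.985503
F = 37,321

37,321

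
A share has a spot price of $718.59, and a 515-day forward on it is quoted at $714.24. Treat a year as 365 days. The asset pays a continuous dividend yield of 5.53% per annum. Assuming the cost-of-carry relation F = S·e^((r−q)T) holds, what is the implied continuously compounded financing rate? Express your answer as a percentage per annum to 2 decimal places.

5.10%

From F = S·e^((r−q)T): (r − q) = ln(F/S)/T
ln(714.24/718.59) = ln(0.993946) = -0.006072
(r − q) = -0.006072 / (515/365) = -0.004303
r = ln(F/S)/T + q = -0.004303 + 0.0553 = 0.050997
r = 5.10%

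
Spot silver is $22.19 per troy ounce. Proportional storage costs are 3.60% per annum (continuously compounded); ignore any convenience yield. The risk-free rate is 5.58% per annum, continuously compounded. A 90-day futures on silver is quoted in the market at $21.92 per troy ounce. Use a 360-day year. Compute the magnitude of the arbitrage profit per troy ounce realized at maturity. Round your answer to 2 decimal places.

Fair futures: F* = S·e^(carry·T), with carry = (r + u) = 0.0558 + 0.0360 = 0.0918
F* = 22.19 · e^(0.0918 × 90/360) = 22.19 · e^0.022950 = 22.19 × 1.023215 = $22.7051
Market $21.92 < fair $22.7051: forward underpriced → reverse cash-and-carry (short spot, go long the forward).
At maturity, profit = |F_mkt − F*| = |21.92 − 22.7051| = $0.79 per troy ounce

$0.79 per troy ounce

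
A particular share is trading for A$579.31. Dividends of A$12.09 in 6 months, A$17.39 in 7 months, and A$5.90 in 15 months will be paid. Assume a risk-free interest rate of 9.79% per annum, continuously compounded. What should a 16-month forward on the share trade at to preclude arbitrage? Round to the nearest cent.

PV(dividends) I = 12.09·e^(−0.0979·6/12) + 17.39·e^(−0.0979·7/12) + 5.90·e^(−0.0979·15/12)
I = 11.5124 + 16.4247 + 5.2204 = 33.1575
F = (S − I)·e^(rT) = (579.31 − 33.1575) · e^(0.0979·16/12)
= 546.1525 · e^0.130533 = 546.1525 × 1.139436 = A$622.31

A$622.31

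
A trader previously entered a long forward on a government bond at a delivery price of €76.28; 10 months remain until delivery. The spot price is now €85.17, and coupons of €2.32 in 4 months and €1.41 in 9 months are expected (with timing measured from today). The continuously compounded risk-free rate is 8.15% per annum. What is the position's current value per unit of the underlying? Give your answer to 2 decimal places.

PV(remaining coupons) I = 2.32·e^(−0.0815·4/12) + 1.41·e^(−0.0815·9/12) = 3.5842
Current forward F = (S − I)·e^(rT) = (85.17 − 3.5842)·e^(0.0815·10/12) = 81.5858 × 1.070276 = 87.3193
Value (long) = (F − K)·e^(−rT) = (87.3193 − 76.28) × 0.934338 = 10.3144
Value = €10.31

€10.31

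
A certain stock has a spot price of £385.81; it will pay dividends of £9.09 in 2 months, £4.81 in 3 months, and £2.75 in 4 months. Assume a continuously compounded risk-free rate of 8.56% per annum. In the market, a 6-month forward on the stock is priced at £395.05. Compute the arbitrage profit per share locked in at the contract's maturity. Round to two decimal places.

PV(dividends) I = 9.09·e^(−0.0856·2/12) + 4.81·e^(−0.0856·3/12) + 2.75·e^(−0.0856·4/12) = 16.3420
Fair forward F* = (S − I)·e^(rT) = (385.81 − 16.3420)·e^0.042800 = 369.4680 × 1.043729 = 385.6245
Market £395.05 > fair 385.6245: forward overpriced → cash-and-carry (borrow at r, buy the stock and collect the dividends, short the forward).
Profit at T = |F_mkt − F*| = |395.05 − 385.6245| = £9.43 per share

£9.43 per share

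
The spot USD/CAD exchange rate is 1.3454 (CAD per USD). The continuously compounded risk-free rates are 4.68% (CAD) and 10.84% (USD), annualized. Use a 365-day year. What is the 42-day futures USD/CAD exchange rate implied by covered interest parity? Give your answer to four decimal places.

F = S·e^((r_CAD − r_USD)T) = 1.3454 · e^((0.0468 − 0.1084) × 42/365)
= 1.3454 · e^-0.007088 = 1.3454 × 0.992937
F = 1.3359 CAD per USD

1.3359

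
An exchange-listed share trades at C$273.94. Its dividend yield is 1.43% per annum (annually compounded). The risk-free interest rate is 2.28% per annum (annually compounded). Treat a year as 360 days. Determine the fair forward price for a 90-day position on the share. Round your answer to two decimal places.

C$274.51

F = S · (1+r)^T / (1+q)^T
= 273.94 × 1.005652 / 1.003556 = 273.94 × 1.002089
F = C$274.51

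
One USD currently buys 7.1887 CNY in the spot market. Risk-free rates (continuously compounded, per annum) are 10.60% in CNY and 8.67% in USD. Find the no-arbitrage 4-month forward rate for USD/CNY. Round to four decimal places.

7.2351

F = S·e^((r_CNY − r_USD)T) = 7.1887 · e^((0.1060 − 0.0867) × 4/12)
= 7.1887 · e^0.006433 = 7.1887 × 1.006454
F = 7.2351 CNY per USD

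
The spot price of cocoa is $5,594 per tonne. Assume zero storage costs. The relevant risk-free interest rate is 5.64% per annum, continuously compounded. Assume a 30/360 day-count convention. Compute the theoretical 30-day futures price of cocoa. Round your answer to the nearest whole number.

$5,620 per tonne

F = S·e^(rT) = 5594 · e^(0.0564 × 30/360) = 5594 · e^0.004700
= 5594 × 1.004711 = $5,620 per tonne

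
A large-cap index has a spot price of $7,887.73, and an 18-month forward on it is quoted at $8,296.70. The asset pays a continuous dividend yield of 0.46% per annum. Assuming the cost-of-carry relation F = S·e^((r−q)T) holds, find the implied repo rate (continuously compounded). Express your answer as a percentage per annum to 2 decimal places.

From F = S·e^((r−q)T): (r − q) = ln(F/S)/T
ln(8296.70/7887.73) = ln(1.051849) = 0.050550
(r − q) = 0.050550 / (18/12) = 0.033700
r = ln(F/S)/T + q = 0.033700 + 0.0046 = 0.038300
r = 3.83%

3.83%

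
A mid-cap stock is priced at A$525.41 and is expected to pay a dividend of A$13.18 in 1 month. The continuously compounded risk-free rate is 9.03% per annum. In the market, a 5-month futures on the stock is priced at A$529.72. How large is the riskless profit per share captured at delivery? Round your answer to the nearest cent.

A$2.25 per share

PV(dividends) I = 13.18·e^(−0.0903·1/12) = 13.0812
Fair futures F* = (S − I)·e^(rT) = (525.41 − 13.0812)·e^0.037625 = 512.3288 × 1.038342 = 531.9725
Market A$529.72 < fair 531.9725: forward underpriced → reverse cash-and-carry (short the stock, invest proceeds at r, pay the dividends, go long the forward).
Profit at T = |F_mkt − F*| = |529.72 − 531.9725| = A$2.25 per share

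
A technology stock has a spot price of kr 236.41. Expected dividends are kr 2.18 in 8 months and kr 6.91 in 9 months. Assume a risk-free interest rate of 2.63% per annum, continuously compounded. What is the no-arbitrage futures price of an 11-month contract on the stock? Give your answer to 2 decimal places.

kr 233.04

PV(dividends) I = 2.18·e^(−0.0263·8/12) + 6.91·e^(−0.0263·9/12)
I = 2.1421 + 6.7750 = 8.9171
F = (S − I)·e^(rT) = (236.41 − 8.9171) · e^(0.0263·11/12)
= 227.4929 · e^0.024108 = 227.4929 × 1.024401 = kr 233.04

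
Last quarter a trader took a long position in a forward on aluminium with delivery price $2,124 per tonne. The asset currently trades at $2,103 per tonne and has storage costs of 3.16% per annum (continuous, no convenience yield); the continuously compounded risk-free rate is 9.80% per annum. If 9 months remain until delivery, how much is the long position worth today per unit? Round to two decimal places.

$179.95 per tonne

Current fair forward for the remaining 9 months: F = S·e^((r + u)·T), (r + u) = 0.0980 + 0.0316 = 0.1296
F = 2103 · e^(0.1296 × 9/12) = 2103 × 1.10208077 = 2317.6759
Value of long forward = (F − K)·e^(−rT) = (2317.6759 − 2124) · e^(−0.0980·9/12)
= 193.6759 × 0.92913615 = 179.95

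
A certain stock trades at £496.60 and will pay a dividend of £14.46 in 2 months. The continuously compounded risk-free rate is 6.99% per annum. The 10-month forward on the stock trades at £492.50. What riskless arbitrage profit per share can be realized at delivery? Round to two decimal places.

PV(dividends) I = 14.46·e^(−0.0699·2/12) = 14.2925
Fair forward F* = (S − I)·e^(rT) = (496.60 − 14.2925)·e^0.058250 = 482.3075 × 1.059980 = 511.2363
Market £492.50 < fair 511.2363: forward underpriced → reverse cash-and-carry (short the stock, invest proceeds at r, pay the dividends, go long the forward).
Profit at T = |F_mkt − F*| = |492.50 − 511.2363| = £18.74 per share

£18.74 per share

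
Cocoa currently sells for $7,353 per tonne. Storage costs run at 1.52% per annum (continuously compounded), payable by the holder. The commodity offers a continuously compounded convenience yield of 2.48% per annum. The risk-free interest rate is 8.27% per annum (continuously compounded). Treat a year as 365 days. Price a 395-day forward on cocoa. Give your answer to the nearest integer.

Net carry = r + u − y = 0.0827 + 0.0152 − 0.0248 = 0.0731
F = S·e^((r+u−y)T) = 7353 · e^(0.0731 × 395/365) = 7353 · e^0.079108
= 7353 × 1.082321 = $7,958 per tonne

$7,958 per tonne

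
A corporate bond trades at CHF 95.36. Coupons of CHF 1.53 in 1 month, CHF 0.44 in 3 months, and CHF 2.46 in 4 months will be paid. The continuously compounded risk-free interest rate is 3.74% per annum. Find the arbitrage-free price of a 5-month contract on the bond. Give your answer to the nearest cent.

PV(coupons) I = 1.53·e^(−0.0374·1/12) + 0.44·e^(−0.0374·3/12) + 2.46·e^(−0.0374·4/12)
I = 1.5252 + 0.4359 + 2.4295 = 4.3906
F = (S − I)·e^(rT) = (95.36 − 4.3906) · e^(0.0374·5/12)
= 90.9694 · e^0.015583 = 90.9694 × 1.015705 = CHF 92.40

CHF 92.40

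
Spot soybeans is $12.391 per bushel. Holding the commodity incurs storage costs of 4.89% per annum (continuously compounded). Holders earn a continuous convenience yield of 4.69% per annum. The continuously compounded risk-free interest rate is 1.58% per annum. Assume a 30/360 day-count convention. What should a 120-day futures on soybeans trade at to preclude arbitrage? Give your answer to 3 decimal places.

$12.465 per bushel

Net carry = r + u − y = 0.0158 + 0.0489 − 0.0469 = 0.0178
F = S·e^((r+u−y)T) = 12.391 · e^(0.0178 × 120/360) = 12.391 · e^0.005933
= 12.391 × 1.005951 = $12.465 per bushel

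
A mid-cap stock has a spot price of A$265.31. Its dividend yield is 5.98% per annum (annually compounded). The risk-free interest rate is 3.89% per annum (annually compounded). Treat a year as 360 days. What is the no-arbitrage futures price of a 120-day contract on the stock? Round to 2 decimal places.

A$263.55

F = S · (1+r)^T / (1+q)^T
= 265.31 × 1.012802 / 1.019549 = 265.31 × 0.993382
F = A$263.55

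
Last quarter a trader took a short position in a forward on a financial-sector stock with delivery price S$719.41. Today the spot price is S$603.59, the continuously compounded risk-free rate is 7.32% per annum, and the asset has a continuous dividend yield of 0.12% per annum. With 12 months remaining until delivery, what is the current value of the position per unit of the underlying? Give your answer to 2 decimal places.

Current fair forward for the remaining 12 months: F = S·e^((r − q)·T), (r − q) = 0.0732 − 0.0012 = 0.0720
F = 603.59 · e^(0.0720 × 12/12) = 603.59 × 1.074655 = 648.6510
Value of long forward = (F − K)·e^(−rT) = (648.6510 − 719.41) · e^(−0.0732·12/12)
= -70.7590 × 0.929415 = -65.76
Short position value = −(long value) = S$65.76

S$65.76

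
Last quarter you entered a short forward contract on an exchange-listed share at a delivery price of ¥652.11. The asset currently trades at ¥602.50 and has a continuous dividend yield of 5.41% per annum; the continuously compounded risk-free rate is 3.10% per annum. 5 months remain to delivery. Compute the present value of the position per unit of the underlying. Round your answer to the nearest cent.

Current fair forward for the remaining 5 months: F = S·e^((r − q)·T), (r − q) = 0.0310 − 0.0541 = -0.0231
F = 602.50 · e^(-0.0231 × 5/12) = 602.50 × 0.990421 = 596.7287
Value of long forward = (F − K)·e^(−rT) = (596.7287 − 652.11) · e^(−0.0310·5/12)
= -55.3813 × 0.987166 = -54.67
Short position value = −(long value) = ¥54.67

¥54.67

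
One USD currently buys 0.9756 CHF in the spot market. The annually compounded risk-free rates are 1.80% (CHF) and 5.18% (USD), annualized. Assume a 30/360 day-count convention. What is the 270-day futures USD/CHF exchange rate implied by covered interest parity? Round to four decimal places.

By covered interest parity, F = S · (1+r_CHF)^T / (1+r_USD)^T
= 0.9756 × 1.013470 / 1.038604 = 0.9756 × 0.975800
F = 0.9520 CHF per USD

0.9520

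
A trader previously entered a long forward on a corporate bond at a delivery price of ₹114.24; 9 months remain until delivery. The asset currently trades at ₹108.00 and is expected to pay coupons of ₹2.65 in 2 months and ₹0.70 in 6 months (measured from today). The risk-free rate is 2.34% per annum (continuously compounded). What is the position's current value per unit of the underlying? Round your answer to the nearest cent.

-₹7.58

PV(remaining coupons) I = 2.65·e^(−0.0234·2/12) + 0.70·e^(−0.0234·6/12) = 3.3315
Current forward F = (S − I)·e^(rT) = (108.00 − 3.3315)·e^(0.0234·9/12) = 104.6685 × 1.017705 = 106.5217
Value (long) = (F − K)·e^(−rT) = (106.5217 − 114.24) × 0.982603 = -7.5840
Value = -₹7.58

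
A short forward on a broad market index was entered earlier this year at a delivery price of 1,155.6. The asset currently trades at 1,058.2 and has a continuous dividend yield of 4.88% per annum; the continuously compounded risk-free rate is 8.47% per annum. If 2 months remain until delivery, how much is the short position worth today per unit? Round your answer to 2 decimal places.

89.77

Current fair forward for the remaining 2 months: F = S·e^((r − q)·T), (r − q) = 0.0847 − 0.0488 = 0.0359
F = 1058.2 · e^(0.0359 × 2/12) = 1058.2 × 1.00600127 = 1064.5505
Value of long forward = (F − K)·e^(−rT) = (1064.5505 − 1155.6) · e^(−0.0847·2/12)
= -91.0495 × 0.98598251 = -89.77
Short position value = −(long value) = 89.77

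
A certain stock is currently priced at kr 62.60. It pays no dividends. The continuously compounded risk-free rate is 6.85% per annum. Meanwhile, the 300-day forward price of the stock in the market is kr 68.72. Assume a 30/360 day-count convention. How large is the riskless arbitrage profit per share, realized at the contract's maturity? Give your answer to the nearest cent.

kr 2.44 per share

Fair forward: F* = S·e^(carry·T), with carry = r = 0.0685
F* = 62.60 · e^(0.0685 × 300/360) = 62.60 · e^0.057083 = 62.60 × 1.058744 = kr 66.2774
Market kr 68.72 > fair kr 66.2774: forward overpriced → cash-and-carry (buy spot, short the forward).
At maturity, profit = |F_mkt − F*| = |68.72 − 66.2774| = kr 2.44 per share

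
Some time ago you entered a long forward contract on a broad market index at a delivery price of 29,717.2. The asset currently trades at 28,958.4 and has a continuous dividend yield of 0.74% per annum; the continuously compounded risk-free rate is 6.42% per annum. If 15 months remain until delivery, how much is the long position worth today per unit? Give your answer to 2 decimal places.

Current fair forward for the remaining 15 months: F = S·e^((r − q)·T), (r − q) = 0.0642 − 0.0074 = 0.0568
F = 28958.4 · e^(0.0568 × 15/12) = 28958.4 × 1.07358123 = 31089.1947
Value of long forward = (F − K)·e^(−rT) = (31089.1947 − 29717.2) · e^(−0.0642·15/12)
= 1371.9947 × 0.92288560 = 1266.19

1266.19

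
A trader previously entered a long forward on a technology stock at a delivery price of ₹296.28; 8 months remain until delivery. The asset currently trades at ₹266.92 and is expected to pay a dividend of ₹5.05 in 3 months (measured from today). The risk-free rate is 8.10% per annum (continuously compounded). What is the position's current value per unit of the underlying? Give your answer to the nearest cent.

PV(remaining dividends) I = 5.05·e^(−0.0810·3/12) = 4.9488
Current forward F = (S − I)·e^(rT) = (266.92 − 4.9488)·e^(0.0810·8/12) = 261.9712 × 1.055485 = 276.5067
Value (long) = (F − K)·e^(−rT) = (276.5067 − 296.28) × 0.947432 = -18.7339
Value = -₹18.73

-₹18.73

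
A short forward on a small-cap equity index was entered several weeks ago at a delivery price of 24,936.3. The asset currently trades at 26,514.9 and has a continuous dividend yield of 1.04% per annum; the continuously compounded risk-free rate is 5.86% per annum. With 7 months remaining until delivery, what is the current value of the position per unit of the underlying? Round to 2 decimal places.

-2256.23

Current fair forward for the remaining 7 months: F = S·e^((r − q)·T), (r − q) = 0.0586 − 0.0104 = 0.0482
F = 26514.9 · e^(0.0482 × 7/12) = 26514.9 × 1.02851567 = 27270.9901
Value of long forward = (F − K)·e^(−rT) = (27270.9901 − 24936.3) · e^(−0.0586·7/12)
= 2334.6901 × 0.96639432 = 2256.23
Short position value = −(long value) = -2256.23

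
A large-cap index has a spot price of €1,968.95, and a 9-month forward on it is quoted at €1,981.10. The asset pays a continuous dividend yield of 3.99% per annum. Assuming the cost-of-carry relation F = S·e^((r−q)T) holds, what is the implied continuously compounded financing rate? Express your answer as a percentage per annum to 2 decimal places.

4.81%

From F = S·e^((r−q)T): (r − q) = ln(F/S)/T
ln(1981.10/1968.95) = ln(1.006171) = 0.006152
(r − q) = 0.006152 / (9/12) = 0.008203
r = ln(F/S)/T + q = 0.008203 + 0.0399 = 0.048103
r = 4.81%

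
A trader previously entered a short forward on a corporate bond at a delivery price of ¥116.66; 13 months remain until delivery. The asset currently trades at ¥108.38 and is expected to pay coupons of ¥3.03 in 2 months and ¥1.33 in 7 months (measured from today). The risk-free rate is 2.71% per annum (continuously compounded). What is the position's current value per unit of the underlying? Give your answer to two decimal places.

PV(remaining coupons) I = 3.03·e^(−0.0271·2/12) + 1.33·e^(−0.0271·7/12) = 4.3255
Current forward F = (S − I)·e^(rT) = (108.38 − 4.3255)·e^(0.0271·13/12) = 104.0545 × 1.029794 = 107.1547
Value (long) = (F − K)·e^(−rT) = (107.1547 − 116.66) × 0.971068 = -9.2303
Short position value = −(long value) = ¥9.23

¥9.23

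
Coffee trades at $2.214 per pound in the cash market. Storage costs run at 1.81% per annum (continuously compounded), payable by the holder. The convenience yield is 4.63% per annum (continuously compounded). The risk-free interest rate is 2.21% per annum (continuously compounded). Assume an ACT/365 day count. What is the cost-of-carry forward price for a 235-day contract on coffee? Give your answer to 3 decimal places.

Net carry = r + u − y = 0.0221 + 0.0181 − 0.0463 = -0.0061
F = S·e^((r+u−y)T) = 2.214 · e^(-0.0061 × 235/365) = 2.214 · e^-0.003927
= 2.214 × 0.996081 = $2.205 per pound

$2.205 per pound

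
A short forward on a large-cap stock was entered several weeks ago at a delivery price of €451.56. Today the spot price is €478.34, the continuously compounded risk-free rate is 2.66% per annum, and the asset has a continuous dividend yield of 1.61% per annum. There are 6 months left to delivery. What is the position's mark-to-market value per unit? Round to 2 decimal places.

Current fair forward for the remaining 6 months: F = S·e^((r − q)·T), (r − q) = 0.0266 − 0.0161 = 0.0105
F = 478.34 · e^(0.0105 × 6/12) = 478.34 × 1.005264 = 480.8580
Value of long forward = (F − K)·e^(−rT) = (480.8580 − 451.56) · e^(−0.0266·6/12)
= 29.2980 × 0.986788 = 28.91
Short position value = −(long value) = -€28.91

-€28.91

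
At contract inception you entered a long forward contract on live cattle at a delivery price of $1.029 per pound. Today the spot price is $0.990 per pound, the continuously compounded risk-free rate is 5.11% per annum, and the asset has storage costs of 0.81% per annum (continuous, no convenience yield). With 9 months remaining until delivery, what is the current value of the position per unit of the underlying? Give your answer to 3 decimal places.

Current fair forward for the remaining 9 months: F = S·e^((r + u)·T), (r + u) = 0.0511 + 0.0081 = 0.0592
F = 0.990 · e^(0.0592 × 9/12) = 0.990 × 1.045400 = 1.0349
Value of long forward = (F − K)·e^(−rT) = (1.0349 − 1.029) · e^(−0.0511·9/12)
= 0.0059 × 0.962400 = 0.006

$0.006 per pound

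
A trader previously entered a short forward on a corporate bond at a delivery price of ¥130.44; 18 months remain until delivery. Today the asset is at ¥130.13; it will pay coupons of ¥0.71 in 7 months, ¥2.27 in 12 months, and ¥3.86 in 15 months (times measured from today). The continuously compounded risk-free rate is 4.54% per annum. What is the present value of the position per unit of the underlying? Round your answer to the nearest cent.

PV(remaining coupons) I = 0.71·e^(−0.0454·7/12) + 2.27·e^(−0.0454·12/12) + 3.86·e^(−0.0454·15/12) = 6.5077
Current forward F = (S − I)·e^(rT) = (130.13 − 6.5077)·e^(0.0454·18/12) = 123.6223 × 1.070472 = 132.3342
Value (long) = (F − K)·e^(−rT) = (132.3342 − 130.44) × 0.934167 = 1.7695
Short position value = −(long value) = -¥1.77

-¥1.77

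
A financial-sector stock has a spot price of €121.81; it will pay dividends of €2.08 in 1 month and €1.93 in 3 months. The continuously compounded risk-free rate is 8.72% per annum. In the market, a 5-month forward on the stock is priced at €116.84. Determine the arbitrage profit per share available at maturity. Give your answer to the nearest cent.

PV(dividends) I = 2.08·e^(−0.0872·1/12) + 1.93·e^(−0.0872·3/12) = 3.9533
Fair forward F* = (S − I)·e^(rT) = (121.81 − 3.9533)·e^0.036333 = 117.8567 × 1.037001 = 122.2175
Market €116.84 < fair 122.2175: forward underpriced → reverse cash-and-carry (short the stock, invest proceeds at r, pay the dividends, go long the forward).
Profit at T = |F_mkt − F*| = |116.84 − 122.2175| = €5.38 per share

€5.38 per share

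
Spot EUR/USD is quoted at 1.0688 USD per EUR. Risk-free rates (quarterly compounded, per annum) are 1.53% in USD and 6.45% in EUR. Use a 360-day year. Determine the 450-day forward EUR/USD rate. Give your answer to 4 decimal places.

By covered interest parity, F = S · (1+r_USD/4)^(4T) / (1+r_EUR/4)^(4T)
= 1.0688 × 1.019272 / 1.083267 = 1.0688 × 0.940924
F = 1.0057 USD per EUR

1.0057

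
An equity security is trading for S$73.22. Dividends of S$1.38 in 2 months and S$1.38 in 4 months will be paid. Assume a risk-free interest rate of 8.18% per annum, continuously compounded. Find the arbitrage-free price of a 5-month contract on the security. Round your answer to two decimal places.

S$72.96

PV(dividends) I = 1.38·e^(−0.0818·2/12) + 1.38·e^(−0.0818·4/12)
I = 1.3613 + 1.3429 = 2.7042
F = (S − I)·e^(rT) = (73.22 − 2.7042) · e^(0.0818·5/12)
= 70.5158 · e^0.034083 = 70.5158 × 1.034670 = S$72.96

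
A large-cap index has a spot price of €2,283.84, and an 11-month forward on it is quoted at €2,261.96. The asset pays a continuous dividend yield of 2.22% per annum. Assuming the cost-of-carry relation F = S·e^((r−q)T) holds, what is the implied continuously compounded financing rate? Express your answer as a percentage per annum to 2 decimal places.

1.17%

From F = S·e^((r−q)T): (r − q) = ln(F/S)/T
ln(2261.96/2283.84) = ln(0.990420) = -0.009626
(r − q) = -0.009626 / (11/12) = -0.010501
r = ln(F/S)/T + q = -0.010501 + 0.0222 = 0.011699
r = 1.17%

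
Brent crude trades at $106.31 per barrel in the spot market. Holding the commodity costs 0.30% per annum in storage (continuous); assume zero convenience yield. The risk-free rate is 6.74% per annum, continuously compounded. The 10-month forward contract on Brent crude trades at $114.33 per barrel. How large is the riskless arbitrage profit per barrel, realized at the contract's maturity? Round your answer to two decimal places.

$1.60 per barrel

Fair forward: F* = S·e^(carry·T), with carry = (r + u) = 0.0674 + 0.0030 = 0.0704
F* = 106.31 · e^(0.0704 × 10/12) = 106.31 · e^0.058667 = 106.31 × 1.060422 = $112.7335
Market $114.33 > fair $112.7335: forward overpriced → cash-and-carry (buy spot, short the forward).
At maturity, profit = |F_mkt − F*| = |114.33 − 112.7335| = $1.60 per barrel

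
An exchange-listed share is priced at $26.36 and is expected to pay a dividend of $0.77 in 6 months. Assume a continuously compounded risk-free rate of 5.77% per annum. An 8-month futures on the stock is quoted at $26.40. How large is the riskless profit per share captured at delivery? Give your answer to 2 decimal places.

$0.22 per share

PV(dividends) I = 0.77·e^(−0.0577·6/12) = 0.7481
Fair futures F* = (S − I)·e^(rT) = (26.36 − 0.7481)·e^0.038467 = 25.6119 × 1.039216 = 26.6163
Market $26.40 < fair 26.6163: forward underpriced → reverse cash-and-carry (short the stock, invest proceeds at r, pay the dividends, go long the forward).
Profit at T = |F_mkt − F*| = |26.40 − 26.6163| = $0.22 per share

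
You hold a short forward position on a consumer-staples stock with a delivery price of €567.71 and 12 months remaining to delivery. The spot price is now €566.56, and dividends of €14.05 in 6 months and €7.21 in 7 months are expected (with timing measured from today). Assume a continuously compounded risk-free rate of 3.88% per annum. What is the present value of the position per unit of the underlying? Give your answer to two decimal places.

€0.37

PV(remaining dividends) I = 14.05·e^(−0.0388·6/12) + 7.21·e^(−0.0388·7/12) = 20.8287
Current forward F = (S − I)·e^(rT) = (566.56 − 20.8287)·e^(0.0388·12/12) = 545.7313 × 1.039563 = 567.3221
Value (long) = (F − K)·e^(−rT) = (567.3221 − 567.71) × 0.961943 = -0.3731
Short position value = −(long value) = €0.37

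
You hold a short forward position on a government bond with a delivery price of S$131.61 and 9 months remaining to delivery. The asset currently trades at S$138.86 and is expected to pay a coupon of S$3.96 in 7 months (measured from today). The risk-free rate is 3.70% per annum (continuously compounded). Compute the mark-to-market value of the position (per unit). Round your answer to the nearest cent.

-S$6.98

PV(remaining coupons) I = 3.96·e^(−0.0370·7/12) = 3.8754
Current forward F = (S − I)·e^(rT) = (138.86 − 3.8754)·e^(0.0370·9/12) = 134.9846 × 1.028139 = 138.7829
Value (long) = (F − K)·e^(−rT) = (138.7829 − 131.61) × 0.972631 = 6.9766
Short position value = −(long value) = -S$6.98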